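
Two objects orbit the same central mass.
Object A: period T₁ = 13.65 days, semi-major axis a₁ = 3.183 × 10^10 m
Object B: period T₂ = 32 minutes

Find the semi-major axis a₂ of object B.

Convert to SI: T₁ = 13.65 days = 1.17936e+06 s; T₂ = 32 minutes = 1920 s.
Kepler's third law: (T₁/T₂)² = (a₁/a₂)³ ⇒ a₂ = a₁ · (T₂/T₁)^(2/3).
T₂/T₁ = 1920 / 1.17936e+06 = 0.001628.
a₂ = 3.183e+10 · (0.001628)^(2/3) m ≈ 4.405e+08 m = 4.405 × 10^8 m.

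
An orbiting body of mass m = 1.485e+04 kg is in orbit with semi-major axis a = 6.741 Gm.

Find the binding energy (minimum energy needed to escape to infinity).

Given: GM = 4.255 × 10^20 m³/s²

Convert to SI: a = 6.741 Gm = 6.741e+09 m.
Total orbital energy is E = −GMm/(2a); binding energy is E_bind = −E = GMm/(2a).
E_bind = 4.255e+20 · 1.485e+04 / (2 · 6.741e+09) J ≈ 4.687e+14 J = 468.7 TJ.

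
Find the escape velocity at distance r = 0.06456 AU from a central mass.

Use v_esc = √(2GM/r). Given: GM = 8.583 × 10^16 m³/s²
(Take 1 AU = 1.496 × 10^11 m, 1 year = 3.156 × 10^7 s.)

Convert to SI: r = 0.06456 AU = 9.65818e+09 m.
Escape velocity comes from setting total energy to zero: ½v² − GM/r = 0 ⇒ v_esc = √(2GM / r).
v_esc = √(2 · 8.583e+16 / 9.65818e+09) m/s ≈ 4216 m/s = 0.8894 AU/year.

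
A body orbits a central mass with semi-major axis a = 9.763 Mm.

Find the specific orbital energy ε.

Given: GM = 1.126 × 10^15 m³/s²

Convert to SI: a = 9.763 Mm = 9.763e+06 m.
ε = −GM / (2a).
ε = −1.126e+15 / (2 · 9.763e+06) J/kg ≈ -5.767e+07 J/kg = -57.67 MJ/kg.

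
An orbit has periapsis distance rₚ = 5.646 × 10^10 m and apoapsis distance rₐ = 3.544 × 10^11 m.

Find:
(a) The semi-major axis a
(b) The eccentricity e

(a) a = (rₚ + rₐ) / 2 = (5.646e+10 + 3.544e+11) / 2 ≈ 2.054e+11 m = 2.054 × 10^11 m.
(b) e = (rₐ − rₚ) / (rₐ + rₚ) = (3.544e+11 − 5.646e+10) / (3.544e+11 + 5.646e+10) ≈ 0.7252.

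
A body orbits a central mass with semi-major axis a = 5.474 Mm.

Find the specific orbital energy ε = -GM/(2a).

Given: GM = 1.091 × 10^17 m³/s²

Convert to SI: a = 5.474 Mm = 5.474e+06 m.
ε = −GM / (2a).
ε = −1.091e+17 / (2 · 5.474e+06) J/kg ≈ -9.965e+09 J/kg = -9.965 GJ/kg.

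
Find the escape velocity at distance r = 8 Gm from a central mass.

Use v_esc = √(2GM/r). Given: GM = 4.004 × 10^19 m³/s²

Convert to SI: r = 8 Gm = 8e+09 m.
Escape velocity comes from setting total energy to zero: ½v² − GM/r = 0 ⇒ v_esc = √(2GM / r).
v_esc = √(2 · 4.004e+19 / 8e+09) m/s ≈ 1e+05 m/s = 100 km/s.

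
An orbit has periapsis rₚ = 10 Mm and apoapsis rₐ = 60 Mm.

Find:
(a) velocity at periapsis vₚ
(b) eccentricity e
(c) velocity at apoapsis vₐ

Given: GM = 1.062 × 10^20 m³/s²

Convert to SI: rₚ = 10 Mm = 1e+07 m; rₐ = 60 Mm = 6e+07 m.
(a) With a = (rₚ + rₐ)/2 = 3.5e+07 m, vₚ = √(GM (2/rₚ − 1/a)) = √(1.062e+20 · (2/1e+07 − 1/3.5e+07)) m/s ≈ 4.267e+06 m/s
(b) e = (rₐ − rₚ)/(rₐ + rₚ) = (6e+07 − 1e+07)/(6e+07 + 1e+07) ≈ 0.7143
(c) With a = (rₚ + rₐ)/2 = 3.5e+07 m, vₐ = √(GM (2/rₐ − 1/a)) = √(1.062e+20 · (2/6e+07 − 1/3.5e+07)) m/s ≈ 7.111e+05 m/s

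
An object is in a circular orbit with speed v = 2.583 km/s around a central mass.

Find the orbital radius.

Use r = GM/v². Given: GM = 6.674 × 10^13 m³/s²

Convert to SI: v = 2.583 km/s = 2583 m/s.
For a circular orbit, v² = GM / r, so r = GM / v².
r = 6.674e+13 / (2583)² m ≈ 1e+07 m = 10 Mm.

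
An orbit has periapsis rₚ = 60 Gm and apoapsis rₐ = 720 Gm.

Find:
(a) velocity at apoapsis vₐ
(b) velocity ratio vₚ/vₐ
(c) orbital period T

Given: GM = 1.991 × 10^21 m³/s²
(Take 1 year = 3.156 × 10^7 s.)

Convert to SI: rₚ = 60 Gm = 6e+10 m; rₐ = 720 Gm = 7.2e+11 m.
(a) With a = (rₚ + rₐ)/2 = 3.9e+11 m, vₐ = √(GM (2/rₐ − 1/a)) = √(1.991e+21 · (2/7.2e+11 − 1/3.9e+11)) m/s ≈ 2.063e+04 m/s
(b) Conservation of angular momentum (rₚvₚ = rₐvₐ) gives vₚ/vₐ = rₐ/rₚ = 7.2e+11/6e+10 ≈ 12
(c) With a = (rₚ + rₐ)/2 = 3.9e+11 m, T = 2π √(a³/GM) = 2π √((3.9e+11)³/1.991e+21) s ≈ 3.43e+07 s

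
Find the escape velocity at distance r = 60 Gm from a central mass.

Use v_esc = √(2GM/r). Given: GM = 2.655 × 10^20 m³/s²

Convert to SI: r = 60 Gm = 6e+10 m.
Escape velocity comes from setting total energy to zero: ½v² − GM/r = 0 ⇒ v_esc = √(2GM / r).
v_esc = √(2 · 2.655e+20 / 6e+10) m/s ≈ 9.407e+04 m/s = 94.07 km/s.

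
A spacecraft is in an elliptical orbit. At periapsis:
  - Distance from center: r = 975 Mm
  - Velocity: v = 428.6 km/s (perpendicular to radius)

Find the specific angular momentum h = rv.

Convert to SI: r = 975 Mm = 9.75e+08 m; v = 428.6 km/s = 428600 m/s.
With v perpendicular to r, h = r · v.
h = 9.75e+08 · 428600 m²/s ≈ 4.179e+14 m²/s.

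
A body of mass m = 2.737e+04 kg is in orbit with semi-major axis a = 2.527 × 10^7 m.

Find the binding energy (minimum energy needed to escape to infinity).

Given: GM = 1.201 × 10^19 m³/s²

Total orbital energy is E = −GMm/(2a); binding energy is E_bind = −E = GMm/(2a).
E_bind = 1.201e+19 · 2.737e+04 / (2 · 2.527e+07) J ≈ 6.504e+15 J = 6.504 PJ.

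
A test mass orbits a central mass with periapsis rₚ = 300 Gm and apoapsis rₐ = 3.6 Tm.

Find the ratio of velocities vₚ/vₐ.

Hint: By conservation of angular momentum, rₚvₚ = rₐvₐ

Convert to SI: rₚ = 300 Gm = 3e+11 m; rₐ = 3.6 Tm = 3.6e+12 m.
Conservation of angular momentum gives rₚvₚ = rₐvₐ, so vₚ/vₐ = rₐ/rₚ.
vₚ/vₐ = 3.6e+12 / 3e+11 ≈ 12.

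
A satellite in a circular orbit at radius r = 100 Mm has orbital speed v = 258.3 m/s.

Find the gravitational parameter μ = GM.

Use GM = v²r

Convert to SI: r = 100 Mm = 1e+08 m.
For a circular orbit v² = GM/r, so GM = v² · r.
GM = (258.3)² · 1e+08 m³/s² ≈ 6.672e+12 m³/s² = 6.672 × 10^12 m³/s².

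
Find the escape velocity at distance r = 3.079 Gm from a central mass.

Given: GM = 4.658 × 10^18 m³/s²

Convert to SI: r = 3.079 Gm = 3.079e+09 m.
Escape velocity comes from setting total energy to zero: ½v² − GM/r = 0 ⇒ v_esc = √(2GM / r).
v_esc = √(2 · 4.658e+18 / 3.079e+09) m/s ≈ 5.501e+04 m/s = 55.01 km/s.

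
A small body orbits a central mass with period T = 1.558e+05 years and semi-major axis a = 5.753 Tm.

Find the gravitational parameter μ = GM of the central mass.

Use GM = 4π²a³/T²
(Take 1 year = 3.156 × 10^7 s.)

Convert to SI: T = 1.558e+05 years = 4.91705e+12 s; a = 5.753 Tm = 5.753e+12 m.
GM = 4π² · a³ / T².
GM = 4π² · (5.753e+12)³ / (4.91705e+12)² m³/s² ≈ 3.109e+14 m³/s² = 3.109 × 10^14 m³/s².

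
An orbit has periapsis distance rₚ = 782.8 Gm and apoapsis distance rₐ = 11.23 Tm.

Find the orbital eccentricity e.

Convert to SI: rₚ = 782.8 Gm = 7.828e+11 m; rₐ = 11.23 Tm = 1.123e+13 m.
e = (rₐ − rₚ) / (rₐ + rₚ).
e = (1.123e+13 − 7.828e+11) / (1.123e+13 + 7.828e+11) = 1.04472e+13 / 1.20128e+13 ≈ 0.8697.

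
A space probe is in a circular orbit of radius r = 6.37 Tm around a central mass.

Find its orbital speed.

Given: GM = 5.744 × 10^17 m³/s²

Convert to SI: r = 6.37 Tm = 6.37e+12 m.
For a circular orbit, gravity supplies the centripetal force, so v = √(GM / r).
v = √(5.744e+17 / 6.37e+12) m/s ≈ 300.3 m/s = 300.3 m/s.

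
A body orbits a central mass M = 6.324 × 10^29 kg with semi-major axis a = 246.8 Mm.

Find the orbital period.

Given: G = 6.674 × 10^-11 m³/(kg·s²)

Convert to SI: a = 246.8 Mm = 2.468e+08 m.
GM = G · M = 6.674e-11 · 6.324e+29 = 4.22064e+19 m³/s².
Kepler's third law: T = 2π √(a³ / GM).
Substituting a = 2.468e+08 m and GM = 4.22064e+19 m³/s²:
T = 2π √((2.468e+08)³ / 4.22064e+19) s
T ≈ 3750 s = 1.042 hours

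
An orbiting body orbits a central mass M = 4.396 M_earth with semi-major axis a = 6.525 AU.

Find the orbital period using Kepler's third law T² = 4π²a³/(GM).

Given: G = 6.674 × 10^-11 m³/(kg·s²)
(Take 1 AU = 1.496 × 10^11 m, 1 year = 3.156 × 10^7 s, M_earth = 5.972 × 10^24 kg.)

Convert to SI: a = 6.525 AU = 9.7614e+11 m; M = 4.396 M_earth = 2.62529e+25 kg.
GM = G · M = 6.674e-11 · 2.62529e+25 = 1.75212e+15 m³/s².
Kepler's third law: T = 2π √(a³ / GM).
Substituting a = 9.7614e+11 m and GM = 1.75212e+15 m³/s²:
T = 2π √((9.7614e+11)³ / 1.75212e+15) s
T ≈ 1.448e+11 s = 4587 years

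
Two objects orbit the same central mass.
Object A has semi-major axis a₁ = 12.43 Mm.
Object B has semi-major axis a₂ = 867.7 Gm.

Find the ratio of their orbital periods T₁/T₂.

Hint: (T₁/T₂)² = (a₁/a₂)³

Convert to SI: a₁ = 12.43 Mm = 1.243e+07 m; a₂ = 867.7 Gm = 8.677e+11 m.
From Kepler's third law, (T₁/T₂)² = (a₁/a₂)³, so T₁/T₂ = (a₁/a₂)^(3/2).
a₁/a₂ = 1.243e+07 / 8.677e+11 = 1.43252e-05.
T₁/T₂ = (1.43252e-05)^(3/2) ≈ 5.422e-08.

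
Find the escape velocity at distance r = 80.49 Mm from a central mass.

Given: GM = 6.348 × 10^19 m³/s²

Convert to SI: r = 80.49 Mm = 8.049e+07 m.
Escape velocity comes from setting total energy to zero: ½v² − GM/r = 0 ⇒ v_esc = √(2GM / r).
v_esc = √(2 · 6.348e+19 / 8.049e+07) m/s ≈ 1.256e+06 m/s = 1256 km/s.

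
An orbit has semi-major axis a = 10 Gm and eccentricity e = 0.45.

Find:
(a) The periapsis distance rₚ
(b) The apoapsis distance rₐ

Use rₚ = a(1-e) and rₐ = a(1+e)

Convert to SI: a = 10 Gm = 1e+10 m.
(a) rₚ = a(1 − e) = 1e+10 · (1 − 0.45) = 1e+10 · 0.55 ≈ 5.5e+09 m = 5.5 Gm.
(b) rₐ = a(1 + e) = 1e+10 · (1 + 0.45) = 1e+10 · 1.45 ≈ 1.45e+10 m = 14.5 Gm.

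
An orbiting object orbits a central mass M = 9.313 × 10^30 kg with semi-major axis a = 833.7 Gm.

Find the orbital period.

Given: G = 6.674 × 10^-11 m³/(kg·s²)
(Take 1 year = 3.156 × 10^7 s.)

Convert to SI: a = 833.7 Gm = 8.337e+11 m.
GM = G · M = 6.674e-11 · 9.313e+30 = 6.2155e+20 m³/s².
Kepler's third law: T = 2π √(a³ / GM).
Substituting a = 8.337e+11 m and GM = 6.2155e+20 m³/s²:
T = 2π √((8.337e+11)³ / 6.2155e+20) s
T ≈ 1.918e+08 s = 6.079 years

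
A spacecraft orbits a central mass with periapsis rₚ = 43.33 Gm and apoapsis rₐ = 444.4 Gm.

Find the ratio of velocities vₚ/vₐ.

Convert to SI: rₚ = 43.33 Gm = 4.333e+10 m; rₐ = 444.4 Gm = 4.444e+11 m.
Conservation of angular momentum gives rₚvₚ = rₐvₐ, so vₚ/vₐ = rₐ/rₚ.
vₚ/vₐ = 4.444e+11 / 4.333e+10 ≈ 10.26.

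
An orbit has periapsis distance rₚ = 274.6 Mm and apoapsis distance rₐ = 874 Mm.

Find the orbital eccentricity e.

Convert to SI: rₚ = 274.6 Mm = 2.746e+08 m; rₐ = 874 Mm = 8.74e+08 m.
e = (rₐ − rₚ) / (rₐ + rₚ).
e = (8.74e+08 − 2.746e+08) / (8.74e+08 + 2.746e+08) = 5.994e+08 / 1.1486e+09 ≈ 0.5219.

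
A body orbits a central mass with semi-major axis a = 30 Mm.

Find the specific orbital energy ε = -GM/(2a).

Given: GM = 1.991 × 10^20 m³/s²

Convert to SI: a = 30 Mm = 3e+07 m.
ε = −GM / (2a).
ε = −1.991e+20 / (2 · 3e+07) J/kg ≈ -3.318e+12 J/kg = -3318 GJ/kg.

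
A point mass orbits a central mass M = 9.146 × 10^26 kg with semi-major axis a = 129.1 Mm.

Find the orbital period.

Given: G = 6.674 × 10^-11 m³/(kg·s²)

Convert to SI: a = 129.1 Mm = 1.291e+08 m.
GM = G · M = 6.674e-11 · 9.146e+26 = 6.10404e+16 m³/s².
Kepler's third law: T = 2π √(a³ / GM).
Substituting a = 1.291e+08 m and GM = 6.10404e+16 m³/s²:
T = 2π √((1.291e+08)³ / 6.10404e+16) s
T ≈ 3.73e+04 s = 10.36 hours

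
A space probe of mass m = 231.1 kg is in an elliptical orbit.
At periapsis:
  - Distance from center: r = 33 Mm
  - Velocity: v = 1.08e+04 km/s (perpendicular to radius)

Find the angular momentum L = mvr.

Convert to SI: r = 33 Mm = 3.3e+07 m; v = 1.08e+04 km/s = 1.08e+07 m/s.
Since v is perpendicular to r, L = m · v · r.
L = 231.1 · 1.08e+07 · 3.3e+07 kg·m²/s ≈ 8.236e+16 kg·m²/s.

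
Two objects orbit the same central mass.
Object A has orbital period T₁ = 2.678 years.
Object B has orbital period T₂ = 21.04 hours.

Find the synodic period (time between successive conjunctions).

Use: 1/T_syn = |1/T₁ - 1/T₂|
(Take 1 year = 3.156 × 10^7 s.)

Convert to SI: T₁ = 2.678 years = 8.45177e+07 s; T₂ = 21.04 hours = 75744 s.
T_syn = |T₁ · T₂ / (T₁ − T₂)|.
T_syn = |8.45177e+07 · 75744 / (8.45177e+07 − 75744)| s ≈ 7.581e+04 s = 21.06 hours.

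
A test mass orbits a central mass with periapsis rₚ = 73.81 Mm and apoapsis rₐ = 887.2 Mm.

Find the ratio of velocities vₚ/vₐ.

Convert to SI: rₚ = 73.81 Mm = 7.381e+07 m; rₐ = 887.2 Mm = 8.872e+08 m.
Conservation of angular momentum gives rₚvₚ = rₐvₐ, so vₚ/vₐ = rₐ/rₚ.
vₚ/vₐ = 8.872e+08 / 7.381e+07 ≈ 12.02.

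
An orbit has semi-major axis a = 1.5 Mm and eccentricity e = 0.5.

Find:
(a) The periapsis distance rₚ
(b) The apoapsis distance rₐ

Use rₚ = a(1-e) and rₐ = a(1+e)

Convert to SI: a = 1.5 Mm = 1.5e+06 m.
(a) rₚ = a(1 − e) = 1.5e+06 · (1 − 0.5) = 1.5e+06 · 0.5 ≈ 7.5e+05 m = 750 km.
(b) rₐ = a(1 + e) = 1.5e+06 · (1 + 0.5) = 1.5e+06 · 1.5 ≈ 2.25e+06 m = 2.25 Mm.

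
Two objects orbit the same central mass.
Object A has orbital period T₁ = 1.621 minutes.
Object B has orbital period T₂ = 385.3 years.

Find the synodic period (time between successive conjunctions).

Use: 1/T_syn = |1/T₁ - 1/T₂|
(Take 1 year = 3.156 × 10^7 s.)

Convert to SI: T₁ = 1.621 minutes = 97.26 s; T₂ = 385.3 years = 1.21601e+10 s.
T_syn = |T₁ · T₂ / (T₁ − T₂)|.
T_syn = |97.26 · 1.21601e+10 / (97.26 − 1.21601e+10)| s ≈ 97.26 s = 1.621 minutes.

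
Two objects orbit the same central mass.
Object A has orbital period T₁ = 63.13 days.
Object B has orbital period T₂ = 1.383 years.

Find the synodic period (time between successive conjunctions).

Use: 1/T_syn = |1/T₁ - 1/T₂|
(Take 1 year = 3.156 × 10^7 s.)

Convert to SI: T₁ = 63.13 days = 5.45443e+06 s; T₂ = 1.383 years = 4.36475e+07 s.
T_syn = |T₁ · T₂ / (T₁ − T₂)|.
T_syn = |5.45443e+06 · 4.36475e+07 / (5.45443e+06 − 4.36475e+07)| s ≈ 6.233e+06 s = 72.15 days.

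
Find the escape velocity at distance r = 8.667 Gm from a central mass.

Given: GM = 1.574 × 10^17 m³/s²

Convert to SI: r = 8.667 Gm = 8.667e+09 m.
Escape velocity comes from setting total energy to zero: ½v² − GM/r = 0 ⇒ v_esc = √(2GM / r).
v_esc = √(2 · 1.574e+17 / 8.667e+09) m/s ≈ 6027 m/s = 6.027 km/s.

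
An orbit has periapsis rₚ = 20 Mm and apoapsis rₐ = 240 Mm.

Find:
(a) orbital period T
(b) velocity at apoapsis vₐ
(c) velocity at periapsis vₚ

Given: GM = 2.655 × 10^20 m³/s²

Convert to SI: rₚ = 20 Mm = 2e+07 m; rₐ = 240 Mm = 2.4e+08 m.
(a) With a = (rₚ + rₐ)/2 = 1.3e+08 m, T = 2π √(a³/GM) = 2π √((1.3e+08)³/2.655e+20) s ≈ 571.6 s
(b) With a = (rₚ + rₐ)/2 = 1.3e+08 m, vₐ = √(GM (2/rₐ − 1/a)) = √(2.655e+20 · (2/2.4e+08 − 1/1.3e+08)) m/s ≈ 4.125e+05 m/s
(c) With a = (rₚ + rₐ)/2 = 1.3e+08 m, vₚ = √(GM (2/rₚ − 1/a)) = √(2.655e+20 · (2/2e+07 − 1/1.3e+08)) m/s ≈ 4.951e+06 m/s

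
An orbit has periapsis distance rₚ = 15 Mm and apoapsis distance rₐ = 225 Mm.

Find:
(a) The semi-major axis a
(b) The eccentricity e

Convert to SI: rₚ = 15 Mm = 1.5e+07 m; rₐ = 225 Mm = 2.25e+08 m.
(a) a = (rₚ + rₐ) / 2 = (1.5e+07 + 2.25e+08) / 2 ≈ 1.2e+08 m = 120 Mm.
(b) e = (rₐ − rₚ) / (rₐ + rₚ) = (2.25e+08 − 1.5e+07) / (2.25e+08 + 1.5e+07) ≈ 0.875.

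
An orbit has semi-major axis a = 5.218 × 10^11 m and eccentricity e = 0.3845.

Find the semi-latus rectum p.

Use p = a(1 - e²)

p = a (1 − e²).
p = 5.218e+11 · (1 − (0.3845)²) = 5.218e+11 · 0.85216 ≈ 4.447e+11 m = 4.447 × 10^11 m.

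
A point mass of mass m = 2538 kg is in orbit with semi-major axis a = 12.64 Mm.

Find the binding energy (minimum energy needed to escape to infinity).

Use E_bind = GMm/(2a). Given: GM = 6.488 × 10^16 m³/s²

Convert to SI: a = 12.64 Mm = 1.264e+07 m.
Total orbital energy is E = −GMm/(2a); binding energy is E_bind = −E = GMm/(2a).
E_bind = 6.488e+16 · 2538 / (2 · 1.264e+07) J ≈ 6.514e+12 J = 6.514 TJ.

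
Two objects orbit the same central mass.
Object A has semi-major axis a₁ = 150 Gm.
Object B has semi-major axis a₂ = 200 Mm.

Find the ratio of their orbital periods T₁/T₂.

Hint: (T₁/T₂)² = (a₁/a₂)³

Convert to SI: a₁ = 150 Gm = 1.5e+11 m; a₂ = 200 Mm = 2e+08 m.
From Kepler's third law, (T₁/T₂)² = (a₁/a₂)³, so T₁/T₂ = (a₁/a₂)^(3/2).
a₁/a₂ = 1.5e+11 / 2e+08 = 750.
T₁/T₂ = (750)^(3/2) ≈ 2.054e+04.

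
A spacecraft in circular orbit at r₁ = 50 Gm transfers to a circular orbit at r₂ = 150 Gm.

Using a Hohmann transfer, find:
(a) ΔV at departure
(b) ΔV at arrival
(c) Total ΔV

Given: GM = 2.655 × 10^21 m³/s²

Convert to SI: r₁ = 50 Gm = 5e+10 m; r₂ = 150 Gm = 1.5e+11 m.
Transfer semi-major axis: a_t = (r₁ + r₂)/2 = (5e+10 + 1.5e+11)/2 = 1e+11 m.
Circular speeds: v₁ = √(GM/r₁) = 230434 m/s, v₂ = √(GM/r₂) = 133041 m/s.
Transfer speeds (vis-viva v² = GM(2/r − 1/a_t)): v₁ᵗ = 282223 m/s, v₂ᵗ = 94074.4 m/s.
(a) ΔV₁ = |v₁ᵗ − v₁| ≈ 5.179e+04 m/s = 51.79 km/s.
(b) ΔV₂ = |v₂ − v₂ᵗ| ≈ 3.897e+04 m/s = 38.97 km/s.
(c) ΔV_total = ΔV₁ + ΔV₂ ≈ 9.076e+04 m/s = 90.76 km/s.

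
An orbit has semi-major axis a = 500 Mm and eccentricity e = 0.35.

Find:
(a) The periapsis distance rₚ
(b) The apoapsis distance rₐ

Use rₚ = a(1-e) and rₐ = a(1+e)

Convert to SI: a = 500 Mm = 5e+08 m.
(a) rₚ = a(1 − e) = 5e+08 · (1 − 0.35) = 5e+08 · 0.65 ≈ 3.25e+08 m = 325 Mm.
(b) rₐ = a(1 + e) = 5e+08 · (1 + 0.35) = 5e+08 · 1.35 ≈ 6.75e+08 m = 675 Mm.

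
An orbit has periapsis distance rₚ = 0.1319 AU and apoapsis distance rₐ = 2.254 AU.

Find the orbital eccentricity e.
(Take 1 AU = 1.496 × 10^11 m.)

Convert to SI: rₚ = 0.1319 AU = 1.97322e+10 m; rₐ = 2.254 AU = 3.37198e+11 m.
e = (rₐ − rₚ) / (rₐ + rₚ).
e = (3.37198e+11 − 1.97322e+10) / (3.37198e+11 + 1.97322e+10) = 3.17466e+11 / 3.56931e+11 ≈ 0.8894.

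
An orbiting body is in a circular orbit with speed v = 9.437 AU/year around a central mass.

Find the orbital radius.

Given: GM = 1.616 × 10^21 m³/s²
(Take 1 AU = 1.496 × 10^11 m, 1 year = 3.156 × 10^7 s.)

Convert to SI: v = 9.437 AU/year = 44733.1 m/s.
For a circular orbit, v² = GM / r, so r = GM / v².
r = 1.616e+21 / (44733.1)² m ≈ 8.076e+11 m = 5.398 AU.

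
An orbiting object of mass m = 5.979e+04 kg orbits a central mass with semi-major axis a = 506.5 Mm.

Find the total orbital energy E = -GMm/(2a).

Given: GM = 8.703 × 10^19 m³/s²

Convert to SI: a = 506.5 Mm = 5.065e+08 m.
E = −GMm / (2a).
E = −8.703e+19 · 5.979e+04 / (2 · 5.065e+08) J ≈ -5.137e+15 J = -5.137 PJ.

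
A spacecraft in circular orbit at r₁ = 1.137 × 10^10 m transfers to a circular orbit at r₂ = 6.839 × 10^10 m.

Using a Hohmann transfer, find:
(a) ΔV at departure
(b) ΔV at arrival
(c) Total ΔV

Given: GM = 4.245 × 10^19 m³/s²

Transfer semi-major axis: a_t = (r₁ + r₂)/2 = (1.137e+10 + 6.839e+10)/2 = 3.988e+10 m.
Circular speeds: v₁ = √(GM/r₁) = 61102.4 m/s, v₂ = √(GM/r₂) = 24913.9 m/s.
Transfer speeds (vis-viva v² = GM(2/r − 1/a_t)): v₁ᵗ = 80016.1 m/s, v₂ᵗ = 13302.9 m/s.
(a) ΔV₁ = |v₁ᵗ − v₁| ≈ 1.891e+04 m/s = 18.91 km/s.
(b) ΔV₂ = |v₂ − v₂ᵗ| ≈ 1.161e+04 m/s = 11.61 km/s.
(c) ΔV_total = ΔV₁ + ΔV₂ ≈ 3.052e+04 m/s = 30.52 km/s.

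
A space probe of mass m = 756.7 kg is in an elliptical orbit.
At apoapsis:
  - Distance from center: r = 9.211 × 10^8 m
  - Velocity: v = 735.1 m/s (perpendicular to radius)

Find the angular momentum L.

Since v is perpendicular to r, L = m · v · r.
L = 756.7 · 735.1 · 9.211e+08 kg·m²/s ≈ 5.124e+14 kg·m²/s.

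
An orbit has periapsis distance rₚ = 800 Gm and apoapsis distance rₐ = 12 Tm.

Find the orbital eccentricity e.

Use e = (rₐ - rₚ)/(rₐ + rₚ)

Convert to SI: rₚ = 800 Gm = 8e+11 m; rₐ = 12 Tm = 1.2e+13 m.
e = (rₐ − rₚ) / (rₐ + rₚ).
e = (1.2e+13 − 8e+11) / (1.2e+13 + 8e+11) = 1.12e+13 / 1.28e+13 ≈ 0.875.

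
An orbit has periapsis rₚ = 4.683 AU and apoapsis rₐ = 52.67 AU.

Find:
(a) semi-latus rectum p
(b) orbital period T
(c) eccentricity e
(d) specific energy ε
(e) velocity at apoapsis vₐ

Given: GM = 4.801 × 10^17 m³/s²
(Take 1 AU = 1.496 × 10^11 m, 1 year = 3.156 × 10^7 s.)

Convert to SI: rₚ = 4.683 AU = 7.00577e+11 m; rₐ = 52.67 AU = 7.87943e+12 m.
(a) From a = (rₚ + rₐ)/2 = 4.29e+12 m and e = (rₐ − rₚ)/(rₐ + rₚ) = 0.836696, p = a(1 − e²) = 4.29e+12 · (1 − (0.836696)²) ≈ 1.287e+12 m
(b) With a = (rₚ + rₐ)/2 = 4.29e+12 m, T = 2π √(a³/GM) = 2π √((4.29e+12)³/4.801e+17) s ≈ 8.058e+10 s
(c) e = (rₐ − rₚ)/(rₐ + rₚ) = (7.87943e+12 − 7.00577e+11)/(7.87943e+12 + 7.00577e+11) ≈ 0.8367
(d) With a = (rₚ + rₐ)/2 = 4.29e+12 m, ε = −GM/(2a) = −4.801e+17/(2 · 4.29e+12) J/kg ≈ -5.596e+04 J/kg
(e) With a = (rₚ + rₐ)/2 = 4.29e+12 m, vₐ = √(GM (2/rₐ − 1/a)) = √(4.801e+17 · (2/7.87943e+12 − 1/4.29e+12)) m/s ≈ 99.75 m/s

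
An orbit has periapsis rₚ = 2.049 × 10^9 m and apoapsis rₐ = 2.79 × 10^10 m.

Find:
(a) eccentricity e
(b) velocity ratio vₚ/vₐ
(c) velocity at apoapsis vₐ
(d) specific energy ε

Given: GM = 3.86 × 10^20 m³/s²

(a) e = (rₐ − rₚ)/(rₐ + rₚ) = (2.79e+10 − 2.049e+09)/(2.79e+10 + 2.049e+09) ≈ 0.8632
(b) Conservation of angular momentum (rₚvₚ = rₐvₐ) gives vₚ/vₐ = rₐ/rₚ = 2.79e+10/2.049e+09 ≈ 13.62
(c) With a = (rₚ + rₐ)/2 = 1.49745e+10 m, vₐ = √(GM (2/rₐ − 1/a)) = √(3.86e+20 · (2/2.79e+10 − 1/1.49745e+10)) m/s ≈ 4.351e+04 m/s
(d) With a = (rₚ + rₐ)/2 = 1.49745e+10 m, ε = −GM/(2a) = −3.86e+20/(2 · 1.49745e+10) J/kg ≈ -1.289e+10 J/kg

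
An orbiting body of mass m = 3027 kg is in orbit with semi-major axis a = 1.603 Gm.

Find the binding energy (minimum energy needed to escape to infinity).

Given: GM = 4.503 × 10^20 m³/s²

Convert to SI: a = 1.603 Gm = 1.603e+09 m.
Total orbital energy is E = −GMm/(2a); binding energy is E_bind = −E = GMm/(2a).
E_bind = 4.503e+20 · 3027 / (2 · 1.603e+09) J ≈ 4.252e+14 J = 425.2 TJ.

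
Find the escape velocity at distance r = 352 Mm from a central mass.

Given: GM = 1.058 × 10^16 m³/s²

Convert to SI: r = 352 Mm = 3.52e+08 m.
Escape velocity comes from setting total energy to zero: ½v² − GM/r = 0 ⇒ v_esc = √(2GM / r).
v_esc = √(2 · 1.058e+16 / 3.52e+08) m/s ≈ 7753 m/s = 7.753 km/s.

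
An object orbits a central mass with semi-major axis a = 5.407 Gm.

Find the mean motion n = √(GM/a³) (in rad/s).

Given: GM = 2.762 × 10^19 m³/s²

Convert to SI: a = 5.407 Gm = 5.407e+09 m.
n = √(GM / a³).
n = √(2.762e+19 / (5.407e+09)³) rad/s ≈ 1.322e-05 rad/s.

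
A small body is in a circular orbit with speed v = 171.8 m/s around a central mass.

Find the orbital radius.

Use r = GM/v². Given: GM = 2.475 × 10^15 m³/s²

For a circular orbit, v² = GM / r, so r = GM / v².
r = 2.475e+15 / (171.8)² m ≈ 8.385e+10 m = 83.85 Gm.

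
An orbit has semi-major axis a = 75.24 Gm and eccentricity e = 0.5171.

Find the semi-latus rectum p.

Convert to SI: a = 75.24 Gm = 7.524e+10 m.
p = a (1 − e²).
p = 7.524e+10 · (1 − (0.5171)²) = 7.524e+10 · 0.732608 ≈ 5.512e+10 m = 55.12 Gm.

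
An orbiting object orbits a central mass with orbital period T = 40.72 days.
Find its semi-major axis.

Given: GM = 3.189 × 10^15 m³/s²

Convert to SI: T = 40.72 days = 3.51821e+06 s.
Invert Kepler's third law: a = (GM · T² / (4π²))^(1/3).
Substituting T = 3.51821e+06 s and GM = 3.189e+15 m³/s²:
a = (3.189e+15 · (3.51821e+06)² / (4π²))^(1/3) m
a ≈ 1e+09 m = 1000 Mm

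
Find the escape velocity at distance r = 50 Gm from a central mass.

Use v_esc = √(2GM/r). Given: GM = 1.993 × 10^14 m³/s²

Convert to SI: r = 50 Gm = 5e+10 m.
Escape velocity comes from setting total energy to zero: ½v² − GM/r = 0 ⇒ v_esc = √(2GM / r).
v_esc = √(2 · 1.993e+14 / 5e+10) m/s ≈ 89.29 m/s = 89.29 m/s.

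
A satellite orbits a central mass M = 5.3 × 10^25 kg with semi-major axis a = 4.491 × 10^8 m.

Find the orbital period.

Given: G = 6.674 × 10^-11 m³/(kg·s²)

GM = G · M = 6.674e-11 · 5.3e+25 = 3.53722e+15 m³/s².
Kepler's third law: T = 2π √(a³ / GM).
Substituting a = 4.491e+08 m and GM = 3.53722e+15 m³/s²:
T = 2π √((4.491e+08)³ / 3.53722e+15) s
T ≈ 1.005e+06 s = 11.64 days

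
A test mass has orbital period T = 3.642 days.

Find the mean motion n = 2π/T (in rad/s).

Convert to SI: T = 3.642 days = 314669 s.
n = 2π / T.
n = 2π / 314669 s ≈ 1.997e-05 rad/s.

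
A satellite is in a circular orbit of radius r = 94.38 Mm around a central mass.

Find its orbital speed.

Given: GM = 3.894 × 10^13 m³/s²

Convert to SI: r = 94.38 Mm = 9.438e+07 m.
For a circular orbit, gravity supplies the centripetal force, so v = √(GM / r).
v = √(3.894e+13 / 9.438e+07) m/s ≈ 642.3 m/s = 642.3 m/s.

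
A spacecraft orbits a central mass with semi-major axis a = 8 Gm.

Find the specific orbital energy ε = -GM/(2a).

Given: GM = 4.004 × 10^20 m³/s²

Convert to SI: a = 8 Gm = 8e+09 m.
ε = −GM / (2a).
ε = −4.004e+20 / (2 · 8e+09) J/kg ≈ -2.502e+10 J/kg = -25.02 GJ/kg.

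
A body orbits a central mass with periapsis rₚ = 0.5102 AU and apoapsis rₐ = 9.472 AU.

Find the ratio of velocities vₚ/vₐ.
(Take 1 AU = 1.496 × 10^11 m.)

Convert to SI: rₚ = 0.5102 AU = 7.63259e+10 m; rₐ = 9.472 AU = 1.41701e+12 m.
Conservation of angular momentum gives rₚvₚ = rₐvₐ, so vₚ/vₐ = rₐ/rₚ.
vₚ/vₐ = 1.41701e+12 / 7.63259e+10 ≈ 18.57.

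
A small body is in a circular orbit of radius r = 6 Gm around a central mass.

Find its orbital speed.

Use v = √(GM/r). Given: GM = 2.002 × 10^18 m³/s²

Convert to SI: r = 6 Gm = 6e+09 m.
For a circular orbit, gravity supplies the centripetal force, so v = √(GM / r).
v = √(2.002e+18 / 6e+09) m/s ≈ 1.827e+04 m/s = 18.27 km/s.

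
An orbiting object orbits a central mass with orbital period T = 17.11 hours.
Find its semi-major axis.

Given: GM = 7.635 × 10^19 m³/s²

Convert to SI: T = 17.11 hours = 61596 s.
Invert Kepler's third law: a = (GM · T² / (4π²))^(1/3).
Substituting T = 61596 s and GM = 7.635e+19 m³/s²:
a = (7.635e+19 · (61596)² / (4π²))^(1/3) m
a ≈ 1.943e+09 m = 1.943 × 10^9 m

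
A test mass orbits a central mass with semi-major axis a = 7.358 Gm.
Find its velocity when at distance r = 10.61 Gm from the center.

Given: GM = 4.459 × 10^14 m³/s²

Convert to SI: a = 7.358 Gm = 7.358e+09 m; r = 10.61 Gm = 1.061e+10 m.
Vis-viva: v = √(GM · (2/r − 1/a)).
2/r − 1/a = 2/1.061e+10 − 1/7.358e+09 = 5.25949e-11 m⁻¹.
v = √(4.459e+14 · 5.25949e-11) m/s ≈ 153.1 m/s = 153.1 m/s.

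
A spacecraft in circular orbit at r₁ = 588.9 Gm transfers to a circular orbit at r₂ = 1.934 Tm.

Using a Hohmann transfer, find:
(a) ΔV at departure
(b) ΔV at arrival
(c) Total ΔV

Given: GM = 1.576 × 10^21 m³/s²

Convert to SI: r₁ = 588.9 Gm = 5.889e+11 m; r₂ = 1.934 Tm = 1.934e+12 m.
Transfer semi-major axis: a_t = (r₁ + r₂)/2 = (5.889e+11 + 1.934e+12)/2 = 1.26145e+12 m.
Circular speeds: v₁ = √(GM/r₁) = 51731.8 m/s, v₂ = √(GM/r₂) = 28546.3 m/s.
Transfer speeds (vis-viva v² = GM(2/r − 1/a_t)): v₁ᵗ = 64054.6 m/s, v₂ᵗ = 19504.5 m/s.
(a) ΔV₁ = |v₁ᵗ − v₁| ≈ 1.232e+04 m/s = 12.32 km/s.
(b) ΔV₂ = |v₂ − v₂ᵗ| ≈ 9042 m/s = 9.042 km/s.
(c) ΔV_total = ΔV₁ + ΔV₂ ≈ 2.136e+04 m/s = 21.36 km/s.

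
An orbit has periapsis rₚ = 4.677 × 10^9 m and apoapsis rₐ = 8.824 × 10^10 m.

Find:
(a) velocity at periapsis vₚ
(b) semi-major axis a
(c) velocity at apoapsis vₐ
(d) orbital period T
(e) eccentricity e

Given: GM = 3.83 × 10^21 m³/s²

(a) With a = (rₚ + rₐ)/2 = 4.64585e+10 m, vₚ = √(GM (2/rₚ − 1/a)) = √(3.83e+21 · (2/4.677e+09 − 1/4.64585e+10)) m/s ≈ 1.247e+06 m/s
(b) a = (rₚ + rₐ)/2 = (4.677e+09 + 8.824e+10)/2 ≈ 4.646e+10 m
(c) With a = (rₚ + rₐ)/2 = 4.64585e+10 m, vₐ = √(GM (2/rₐ − 1/a)) = √(3.83e+21 · (2/8.824e+10 − 1/4.64585e+10)) m/s ≈ 6.61e+04 m/s
(d) With a = (rₚ + rₐ)/2 = 4.64585e+10 m, T = 2π √(a³/GM) = 2π √((4.64585e+10)³/3.83e+21) s ≈ 1.017e+06 s
(e) e = (rₐ − rₚ)/(rₐ + rₚ) = (8.824e+10 − 4.677e+09)/(8.824e+10 + 4.677e+09) ≈ 0.8993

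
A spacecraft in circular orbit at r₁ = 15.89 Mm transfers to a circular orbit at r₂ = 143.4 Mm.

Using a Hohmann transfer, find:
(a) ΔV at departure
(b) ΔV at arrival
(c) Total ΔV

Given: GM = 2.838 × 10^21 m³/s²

Convert to SI: r₁ = 15.89 Mm = 1.589e+07 m; r₂ = 143.4 Mm = 1.434e+08 m.
Transfer semi-major axis: a_t = (r₁ + r₂)/2 = (1.589e+07 + 1.434e+08)/2 = 7.9645e+07 m.
Circular speeds: v₁ = √(GM/r₁) = 1.33642e+07 m/s, v₂ = √(GM/r₂) = 4.44868e+06 m/s.
Transfer speeds (vis-viva v² = GM(2/r − 1/a_t)): v₁ᵗ = 1.79324e+07 m/s, v₂ᵗ = 1.98708e+06 m/s.
(a) ΔV₁ = |v₁ᵗ − v₁| ≈ 4.568e+06 m/s = 4568 km/s.
(b) ΔV₂ = |v₂ − v₂ᵗ| ≈ 2.462e+06 m/s = 2462 km/s.
(c) ΔV_total = ΔV₁ + ΔV₂ ≈ 7.03e+06 m/s = 7030 km/s.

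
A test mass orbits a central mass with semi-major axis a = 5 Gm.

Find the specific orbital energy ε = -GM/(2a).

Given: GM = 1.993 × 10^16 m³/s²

Convert to SI: a = 5 Gm = 5e+09 m.
ε = −GM / (2a).
ε = −1.993e+16 / (2 · 5e+09) J/kg ≈ -1.993e+06 J/kg = -1.993 MJ/kg.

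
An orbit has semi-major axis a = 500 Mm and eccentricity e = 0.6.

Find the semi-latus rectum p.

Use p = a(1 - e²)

Convert to SI: a = 500 Mm = 5e+08 m.
p = a (1 − e²).
p = 5e+08 · (1 − (0.6)²) = 5e+08 · 0.64 ≈ 3.2e+08 m = 320 Mm.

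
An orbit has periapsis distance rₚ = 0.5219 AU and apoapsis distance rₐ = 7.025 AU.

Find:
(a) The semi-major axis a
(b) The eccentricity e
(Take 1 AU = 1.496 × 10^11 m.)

Convert to SI: rₚ = 0.5219 AU = 7.80762e+10 m; rₐ = 7.025 AU = 1.05094e+12 m.
(a) a = (rₚ + rₐ) / 2 = (7.80762e+10 + 1.05094e+12) / 2 ≈ 5.645e+11 m = 3.773 AU.
(b) e = (rₐ − rₚ) / (rₐ + rₚ) = (1.05094e+12 − 7.80762e+10) / (1.05094e+12 + 7.80762e+10) ≈ 0.8617.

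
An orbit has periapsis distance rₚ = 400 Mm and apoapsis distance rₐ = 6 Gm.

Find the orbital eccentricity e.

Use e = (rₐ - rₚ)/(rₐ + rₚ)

Convert to SI: rₚ = 400 Mm = 4e+08 m; rₐ = 6 Gm = 6e+09 m.
e = (rₐ − rₚ) / (rₐ + rₚ).
e = (6e+09 − 4e+08) / (6e+09 + 4e+08) = 5.6e+09 / 6.4e+09 ≈ 0.875.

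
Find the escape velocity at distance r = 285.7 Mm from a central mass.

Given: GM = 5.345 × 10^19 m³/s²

Convert to SI: r = 285.7 Mm = 2.857e+08 m.
Escape velocity comes from setting total energy to zero: ½v² − GM/r = 0 ⇒ v_esc = √(2GM / r).
v_esc = √(2 · 5.345e+19 / 2.857e+08) m/s ≈ 6.117e+05 m/s = 611.7 km/s.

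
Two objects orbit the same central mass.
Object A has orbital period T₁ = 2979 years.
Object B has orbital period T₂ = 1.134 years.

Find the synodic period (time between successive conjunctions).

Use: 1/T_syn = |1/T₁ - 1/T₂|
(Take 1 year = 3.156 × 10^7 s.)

Convert to SI: T₁ = 2979 years = 9.40172e+10 s; T₂ = 1.134 years = 3.5789e+07 s.
T_syn = |T₁ · T₂ / (T₁ − T₂)|.
T_syn = |9.40172e+10 · 3.5789e+07 / (9.40172e+10 − 3.5789e+07)| s ≈ 3.58e+07 s = 1.134 years.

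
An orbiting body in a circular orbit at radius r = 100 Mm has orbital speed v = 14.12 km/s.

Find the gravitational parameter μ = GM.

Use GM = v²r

Convert to SI: r = 100 Mm = 1e+08 m; v = 14.12 km/s = 14120 m/s.
For a circular orbit v² = GM/r, so GM = v² · r.
GM = (14120)² · 1e+08 m³/s² ≈ 1.994e+16 m³/s² = 1.994 × 10^16 m³/s².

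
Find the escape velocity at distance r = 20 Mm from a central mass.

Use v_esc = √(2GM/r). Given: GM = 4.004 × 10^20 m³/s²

Convert to SI: r = 20 Mm = 2e+07 m.
Escape velocity comes from setting total energy to zero: ½v² − GM/r = 0 ⇒ v_esc = √(2GM / r).
v_esc = √(2 · 4.004e+20 / 2e+07) m/s ≈ 6.328e+06 m/s = 6328 km/s.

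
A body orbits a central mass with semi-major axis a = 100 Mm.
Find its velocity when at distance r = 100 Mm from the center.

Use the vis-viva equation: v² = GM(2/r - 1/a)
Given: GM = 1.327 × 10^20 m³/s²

Convert to SI: a = 100 Mm = 1e+08 m; r = 100 Mm = 1e+08 m.
Vis-viva: v = √(GM · (2/r − 1/a)).
2/r − 1/a = 2/1e+08 − 1/1e+08 = 1e-08 m⁻¹.
v = √(1.327e+20 · 1e-08) m/s ≈ 1.152e+06 m/s = 1152 km/s.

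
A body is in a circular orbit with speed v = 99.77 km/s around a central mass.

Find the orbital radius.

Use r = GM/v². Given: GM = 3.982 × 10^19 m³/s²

Convert to SI: v = 99.77 km/s = 99770 m/s.
For a circular orbit, v² = GM / r, so r = GM / v².
r = 3.982e+19 / (99770)² m ≈ 4e+09 m = 4 Gm.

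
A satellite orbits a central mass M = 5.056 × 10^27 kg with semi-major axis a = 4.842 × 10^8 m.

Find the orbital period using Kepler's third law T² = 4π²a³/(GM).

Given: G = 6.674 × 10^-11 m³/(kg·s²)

GM = G · M = 6.674e-11 · 5.056e+27 = 3.37437e+17 m³/s².
Kepler's third law: T = 2π √(a³ / GM).
Substituting a = 4.842e+08 m and GM = 3.37437e+17 m³/s²:
T = 2π √((4.842e+08)³ / 3.37437e+17) s
T ≈ 1.152e+05 s = 1.334 days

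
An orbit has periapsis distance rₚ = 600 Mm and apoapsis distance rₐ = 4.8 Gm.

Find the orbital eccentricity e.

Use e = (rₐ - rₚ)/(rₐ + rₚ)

Convert to SI: rₚ = 600 Mm = 6e+08 m; rₐ = 4.8 Gm = 4.8e+09 m.
e = (rₐ − rₚ) / (rₐ + rₚ).
e = (4.8e+09 − 6e+08) / (4.8e+09 + 6e+08) = 4.2e+09 / 5.4e+09 ≈ 0.7778.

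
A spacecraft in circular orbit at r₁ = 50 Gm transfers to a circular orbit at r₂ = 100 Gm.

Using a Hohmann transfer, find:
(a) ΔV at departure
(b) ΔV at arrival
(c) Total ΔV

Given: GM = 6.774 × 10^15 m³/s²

Convert to SI: r₁ = 50 Gm = 5e+10 m; r₂ = 100 Gm = 1e+11 m.
Transfer semi-major axis: a_t = (r₁ + r₂)/2 = (5e+10 + 1e+11)/2 = 7.5e+10 m.
Circular speeds: v₁ = √(GM/r₁) = 368.076 m/s, v₂ = √(GM/r₂) = 260.269 m/s.
Transfer speeds (vis-viva v² = GM(2/r − 1/a_t)): v₁ᵗ = 425.018 m/s, v₂ᵗ = 212.509 m/s.
(a) ΔV₁ = |v₁ᵗ − v₁| ≈ 56.94 m/s = 56.94 m/s.
(b) ΔV₂ = |v₂ − v₂ᵗ| ≈ 47.76 m/s = 47.76 m/s.
(c) ΔV_total = ΔV₁ + ΔV₂ ≈ 104.7 m/s = 104.7 m/s.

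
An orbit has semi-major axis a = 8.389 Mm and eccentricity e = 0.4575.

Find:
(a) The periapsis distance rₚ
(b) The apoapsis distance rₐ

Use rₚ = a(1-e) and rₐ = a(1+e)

Convert to SI: a = 8.389 Mm = 8.389e+06 m.
(a) rₚ = a(1 − e) = 8.389e+06 · (1 − 0.4575) = 8.389e+06 · 0.5425 ≈ 4.551e+06 m = 4.551 Mm.
(b) rₐ = a(1 + e) = 8.389e+06 · (1 + 0.4575) = 8.389e+06 · 1.4575 ≈ 1.223e+07 m = 12.23 Mm.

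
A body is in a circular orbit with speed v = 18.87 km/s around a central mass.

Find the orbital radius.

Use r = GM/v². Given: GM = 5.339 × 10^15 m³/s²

Convert to SI: v = 18.87 km/s = 18870 m/s.
For a circular orbit, v² = GM / r, so r = GM / v².
r = 5.339e+15 / (18870)² m ≈ 1.499e+07 m = 14.99 Mm.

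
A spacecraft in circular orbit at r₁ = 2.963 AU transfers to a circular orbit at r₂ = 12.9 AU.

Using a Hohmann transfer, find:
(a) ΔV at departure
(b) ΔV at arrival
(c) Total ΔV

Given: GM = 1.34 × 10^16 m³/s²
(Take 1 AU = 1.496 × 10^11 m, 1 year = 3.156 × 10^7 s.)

Convert to SI: r₁ = 2.963 AU = 4.43265e+11 m; r₂ = 12.9 AU = 1.92984e+12 m.
Transfer semi-major axis: a_t = (r₁ + r₂)/2 = (4.43265e+11 + 1.92984e+12)/2 = 1.18655e+12 m.
Circular speeds: v₁ = √(GM/r₁) = 173.868 m/s, v₂ = √(GM/r₂) = 83.3282 m/s.
Transfer speeds (vis-viva v² = GM(2/r − 1/a_t)): v₁ᵗ = 221.737 m/s, v₂ᵗ = 50.9307 m/s.
(a) ΔV₁ = |v₁ᵗ − v₁| ≈ 47.87 m/s = 0.0101 AU/year.
(b) ΔV₂ = |v₂ − v₂ᵗ| ≈ 32.4 m/s = 0.006835 AU/year.
(c) ΔV_total = ΔV₁ + ΔV₂ ≈ 80.27 m/s = 0.01693 AU/year.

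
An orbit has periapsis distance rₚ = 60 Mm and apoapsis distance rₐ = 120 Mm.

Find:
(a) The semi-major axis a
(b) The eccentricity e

Convert to SI: rₚ = 60 Mm = 6e+07 m; rₐ = 120 Mm = 1.2e+08 m.
(a) a = (rₚ + rₐ) / 2 = (6e+07 + 1.2e+08) / 2 ≈ 9e+07 m = 90 Mm.
(b) e = (rₐ − rₚ) / (rₐ + rₚ) = (1.2e+08 − 6e+07) / (1.2e+08 + 6e+07) ≈ 0.3333.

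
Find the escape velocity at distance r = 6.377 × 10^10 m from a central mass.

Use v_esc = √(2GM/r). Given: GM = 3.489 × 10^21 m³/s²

Escape velocity comes from setting total energy to zero: ½v² − GM/r = 0 ⇒ v_esc = √(2GM / r).
v_esc = √(2 · 3.489e+21 / 6.377e+10) m/s ≈ 3.308e+05 m/s = 330.8 km/s.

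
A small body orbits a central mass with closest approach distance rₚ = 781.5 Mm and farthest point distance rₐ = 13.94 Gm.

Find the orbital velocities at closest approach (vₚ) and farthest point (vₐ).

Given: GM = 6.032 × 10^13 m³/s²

Convert to SI: rₚ = 781.5 Mm = 7.815e+08 m; rₐ = 13.94 Gm = 1.394e+10 m.
Use the vis-viva equation v² = GM(2/r − 1/a) with a = (rₚ + rₐ)/2 = (7.815e+08 + 1.394e+10)/2 = 7.36075e+09 m.
vₚ = √(GM · (2/rₚ − 1/a)) = √(6.032e+13 · (2/7.815e+08 − 1/7.36075e+09)) m/s ≈ 382.3 m/s = 382.3 m/s.
vₐ = √(GM · (2/rₐ − 1/a)) = √(6.032e+13 · (2/1.394e+10 − 1/7.36075e+09)) m/s ≈ 21.43 m/s = 21.43 m/s.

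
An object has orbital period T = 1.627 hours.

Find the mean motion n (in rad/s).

Convert to SI: T = 1.627 hours = 5857.2 s.
n = 2π / T.
n = 2π / 5857.2 s ≈ 0.001073 rad/s.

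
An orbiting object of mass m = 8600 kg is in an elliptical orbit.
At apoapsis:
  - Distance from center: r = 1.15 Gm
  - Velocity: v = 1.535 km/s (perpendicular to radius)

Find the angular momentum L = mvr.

Convert to SI: r = 1.15 Gm = 1.15e+09 m; v = 1.535 km/s = 1535 m/s.
Since v is perpendicular to r, L = m · v · r.
L = 8600 · 1535 · 1.15e+09 kg·m²/s ≈ 1.518e+16 kg·m²/s.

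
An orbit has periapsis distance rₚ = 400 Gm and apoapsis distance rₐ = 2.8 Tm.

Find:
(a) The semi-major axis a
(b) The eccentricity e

Convert to SI: rₚ = 400 Gm = 4e+11 m; rₐ = 2.8 Tm = 2.8e+12 m.
(a) a = (rₚ + rₐ) / 2 = (4e+11 + 2.8e+12) / 2 ≈ 1.6e+12 m = 1.6 Tm.
(b) e = (rₐ − rₚ) / (rₐ + rₚ) = (2.8e+12 − 4e+11) / (2.8e+12 + 4e+11) ≈ 0.75.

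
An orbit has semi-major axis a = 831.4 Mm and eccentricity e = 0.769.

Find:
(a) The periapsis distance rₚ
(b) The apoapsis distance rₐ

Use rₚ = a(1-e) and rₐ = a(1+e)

Convert to SI: a = 831.4 Mm = 8.314e+08 m.
(a) rₚ = a(1 − e) = 8.314e+08 · (1 − 0.769) = 8.314e+08 · 0.231 ≈ 1.921e+08 m = 192.1 Mm.
(b) rₐ = a(1 + e) = 8.314e+08 · (1 + 0.769) = 8.314e+08 · 1.769 ≈ 1.471e+09 m = 1.471 Gm.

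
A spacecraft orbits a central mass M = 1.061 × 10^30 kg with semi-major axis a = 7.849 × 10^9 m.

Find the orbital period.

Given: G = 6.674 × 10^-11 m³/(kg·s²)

GM = G · M = 6.674e-11 · 1.061e+30 = 7.08111e+19 m³/s².
Kepler's third law: T = 2π √(a³ / GM).
Substituting a = 7.849e+09 m and GM = 7.08111e+19 m³/s²:
T = 2π √((7.849e+09)³ / 7.08111e+19) s
T ≈ 5.192e+05 s = 6.009 days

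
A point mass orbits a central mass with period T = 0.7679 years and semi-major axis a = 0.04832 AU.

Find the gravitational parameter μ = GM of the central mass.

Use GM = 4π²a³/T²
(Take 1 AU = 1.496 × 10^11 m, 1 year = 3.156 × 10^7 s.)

Convert to SI: T = 0.7679 years = 2.42349e+07 s; a = 0.04832 AU = 7.22867e+09 m.
GM = 4π² · a³ / T².
GM = 4π² · (7.22867e+09)³ / (2.42349e+07)² m³/s² ≈ 2.539e+16 m³/s² = 2.539 × 10^16 m³/s².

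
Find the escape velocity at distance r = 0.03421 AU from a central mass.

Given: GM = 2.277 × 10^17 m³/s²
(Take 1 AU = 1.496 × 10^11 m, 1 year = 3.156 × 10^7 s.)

Convert to SI: r = 0.03421 AU = 5.11782e+09 m.
Escape velocity comes from setting total energy to zero: ½v² − GM/r = 0 ⇒ v_esc = √(2GM / r).
v_esc = √(2 · 2.277e+17 / 5.11782e+09) m/s ≈ 9433 m/s = 1.99 AU/year.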